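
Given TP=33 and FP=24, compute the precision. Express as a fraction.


Precision = TP / (TP + FP) = 33 / 57 = 11/19.

11/19


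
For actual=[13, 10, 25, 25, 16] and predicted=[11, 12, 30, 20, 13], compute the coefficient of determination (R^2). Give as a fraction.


Mean(y) = 89/5. SS_res = 67. SS_tot = 954/5. R^2 = 1 - 67/(954/5) = 619/954.

619/954


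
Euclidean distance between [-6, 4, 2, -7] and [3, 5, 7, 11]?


d = sqrt(sum of squared differences). (-6-3)^2=81, (4-5)^2=1, (2-7)^2=25, (-7-11)^2=324. Sum = 431.

sqrt(431)


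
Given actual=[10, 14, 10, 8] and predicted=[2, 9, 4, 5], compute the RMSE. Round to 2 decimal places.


MSE = 33.5000. RMSE = sqrt(33.5000) = 5.79.

5.79


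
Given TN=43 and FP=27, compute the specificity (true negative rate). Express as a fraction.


Specificity = TN / (TN + FP) = 43 / 70 = 43/70.

43/70


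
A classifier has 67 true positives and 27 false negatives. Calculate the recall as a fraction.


Recall = TP / (TP + FN) = 67 / 94 = 67/94.

67/94


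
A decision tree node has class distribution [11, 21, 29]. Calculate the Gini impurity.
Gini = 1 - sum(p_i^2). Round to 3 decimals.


Total = 61. Proportions: 11/61, 21/61, 29/61. sum(p_i^2) = 0.3770. Gini = 1 - 0.3770 = 0.6230, which rounds to 0.623.

0.623


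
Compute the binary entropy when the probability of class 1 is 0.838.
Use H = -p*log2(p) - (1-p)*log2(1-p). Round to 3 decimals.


H = -0.838*log2(0.838) - 0.162*log2(0.162) = 0.639.

0.639


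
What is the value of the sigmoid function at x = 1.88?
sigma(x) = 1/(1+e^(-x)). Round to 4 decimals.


sigma(1.88) = 1/(1+e^(-1.88)) = 1/(1+0.152590) = 1/1.152590 = 0.8676.

0.8676


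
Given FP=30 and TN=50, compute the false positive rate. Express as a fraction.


FPR = FP / (FP + TN) = 30 / 80 = 3/8.

3/8


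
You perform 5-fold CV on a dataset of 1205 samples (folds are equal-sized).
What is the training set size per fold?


Each validation fold has 1205/5 = 241 samples. Training set = 1205 - 241 = 964.

964


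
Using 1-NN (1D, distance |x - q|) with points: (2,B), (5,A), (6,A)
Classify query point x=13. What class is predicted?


Distances: |2-13|=11, |5-13|=8, |6-13|=7. 1 nearest: (6,A). Counts: {'A': 1}. Majority class: A.

A


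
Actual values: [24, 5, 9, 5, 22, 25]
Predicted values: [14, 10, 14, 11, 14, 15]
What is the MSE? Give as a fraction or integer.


MSE = (1/6) * ((24-14)^2=100 + (5-10)^2=25 + (9-14)^2=25 + (5-11)^2=36 + (22-14)^2=64 + (25-15)^2=100). Sum = 350. MSE = 175/3.

175/3


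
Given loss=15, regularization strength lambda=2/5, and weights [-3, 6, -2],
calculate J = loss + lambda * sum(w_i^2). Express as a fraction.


L2 sq norm = sum(w^2) = 49. J = 15 + 2/5 * 49 = 173/5.

173/5


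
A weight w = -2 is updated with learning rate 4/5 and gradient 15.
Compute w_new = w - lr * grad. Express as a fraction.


w_new = -2 - 4/5 * 15 = -2 - 12 = -14.

-14


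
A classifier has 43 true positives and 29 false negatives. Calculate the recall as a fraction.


Recall = TP / (TP + FN) = 43 / 72 = 43/72.

43/72


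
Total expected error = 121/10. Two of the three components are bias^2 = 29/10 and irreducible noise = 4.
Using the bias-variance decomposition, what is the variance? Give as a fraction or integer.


Total error = bias^2 + variance + irreducible noise. So variance = 121/10 - 29/10 - 4 = 26/5.

26/5


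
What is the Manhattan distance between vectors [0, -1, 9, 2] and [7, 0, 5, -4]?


d = sum of absolute differences: |0-7|=7 + |-1-0|=1 + |9-5|=4 + |2--4|=6 = 18.

18


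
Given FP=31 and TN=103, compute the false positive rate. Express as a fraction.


FPR = FP / (FP + TN) = 31 / 134 = 31/134.

31/134


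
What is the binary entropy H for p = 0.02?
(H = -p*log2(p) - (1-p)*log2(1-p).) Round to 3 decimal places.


H = -0.02*log2(0.02) - 0.98*log2(0.98) = 0.141.

0.141


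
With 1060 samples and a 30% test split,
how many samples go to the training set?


Test set = 1060 * 30% = 318. Training set = 1060 - 318 = 742.

742


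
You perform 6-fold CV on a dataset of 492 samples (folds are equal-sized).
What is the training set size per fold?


Each validation fold has 492/6 = 82 samples. Training set = 492 - 82 = 410.

410


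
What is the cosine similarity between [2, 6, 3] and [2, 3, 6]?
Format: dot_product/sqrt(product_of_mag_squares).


dot = 40. |a|^2 = 49, |b|^2 = 49. cos = 40/sqrt(2401).

40/sqrt(2401)


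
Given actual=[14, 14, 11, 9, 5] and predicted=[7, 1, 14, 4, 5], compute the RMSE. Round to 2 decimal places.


MSE = 50.4000. RMSE = sqrt(50.4000) = 7.10.

7.10


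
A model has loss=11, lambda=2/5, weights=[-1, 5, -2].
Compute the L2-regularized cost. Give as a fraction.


L2 sq norm = sum(w^2) = 30. J = 11 + 2/5 * 30 = 23.

23


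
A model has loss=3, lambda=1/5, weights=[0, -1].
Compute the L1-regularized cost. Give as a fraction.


L1 norm = sum(|w|) = 1. J = 3 + 1/5 * 1 = 16/5.

16/5


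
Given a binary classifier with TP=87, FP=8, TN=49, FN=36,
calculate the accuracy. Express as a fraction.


Accuracy = (TP + TN) / (TP + TN + FP + FN) = (87 + 49) / 180 = 34/45.

34/45


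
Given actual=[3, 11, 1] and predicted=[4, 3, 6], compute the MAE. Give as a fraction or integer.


MAE = (1/3) * (|3-4|=1 + |11-3|=8 + |1-6|=5). Sum = 14. MAE = 14/3.

14/3


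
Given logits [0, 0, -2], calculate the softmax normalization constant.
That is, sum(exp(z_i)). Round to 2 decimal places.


Denom = e^0=1.0000 + e^0=1.0000 + e^-2=0.1353. Sum = 2.1353, which rounds to 2.14.

2.14


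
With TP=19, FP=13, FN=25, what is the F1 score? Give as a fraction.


Precision = 19/32 = 19/32. Recall = 19/44 = 19/44. F1 = 2*P*R/(P+R) = 1/2.

1/2


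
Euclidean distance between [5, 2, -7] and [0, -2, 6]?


d = sqrt(sum of squared differences). (5-0)^2=25, (2--2)^2=16, (-7-6)^2=169. Sum = 210.

sqrt(210)


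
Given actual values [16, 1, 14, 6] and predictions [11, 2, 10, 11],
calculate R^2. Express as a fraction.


Mean(y) = 37/4. SS_res = 67. SS_tot = 587/4. R^2 = 1 - 67/(587/4) = 319/587.

319/587


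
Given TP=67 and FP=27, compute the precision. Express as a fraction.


Precision = TP / (TP + FP) = 67 / 94 = 67/94.

67/94


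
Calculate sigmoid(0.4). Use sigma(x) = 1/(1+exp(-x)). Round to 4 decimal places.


sigma(0.4) = 1/(1+e^(-0.4)) = 1/(1+0.670320) = 1/1.670320 = 0.5987.

0.5987


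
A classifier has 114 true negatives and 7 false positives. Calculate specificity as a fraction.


Specificity = TN / (TN + FP) = 114 / 121 = 114/121.

114/121


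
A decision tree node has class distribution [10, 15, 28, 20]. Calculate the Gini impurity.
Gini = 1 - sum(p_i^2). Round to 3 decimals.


Total = 73. Proportions: 10/73, 15/73, 28/73, 20/73. sum(p_i^2) = 0.2832. Gini = 1 - 0.2832 = 0.7168, which rounds to 0.717.

0.717


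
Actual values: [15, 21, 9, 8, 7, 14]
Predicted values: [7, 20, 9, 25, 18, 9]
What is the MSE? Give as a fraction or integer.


MSE = (1/6) * ((15-7)^2=64 + (21-20)^2=1 + (9-9)^2=0 + (8-25)^2=289 + (7-18)^2=121 + (14-9)^2=25). Sum = 500. MSE = 250/3.

250/3


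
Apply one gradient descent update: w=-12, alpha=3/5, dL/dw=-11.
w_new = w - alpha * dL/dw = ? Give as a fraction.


w_new = -12 - 3/5 * -11 = -12 - -33/5 = -27/5.

-27/5


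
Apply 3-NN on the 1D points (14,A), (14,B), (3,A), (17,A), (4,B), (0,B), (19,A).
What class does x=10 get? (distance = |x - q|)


Distances: |14-10|=4, |14-10|=4, |3-10|=7, |17-10|=7, |4-10|=6, |0-10|=10, |19-10|=9. 3 nearest: (14,A), (14,B), (4,B). Counts: {'A': 1, 'B': 2}. Majority class: B.

B


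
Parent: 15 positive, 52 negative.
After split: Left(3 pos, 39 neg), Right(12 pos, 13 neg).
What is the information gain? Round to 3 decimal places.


H(parent) = 0.7672. H(left) = 0.3712, H(right) = 0.9988. Weighted = (42/67)*0.3712 + (25/67)*0.9988 = 0.6054. IG = 0.7672 - 0.6054 = 0.1618, which rounds to 0.162.

0.162


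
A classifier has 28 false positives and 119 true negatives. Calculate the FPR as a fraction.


FPR = FP / (FP + TN) = 28 / 147 = 4/21.

4/21


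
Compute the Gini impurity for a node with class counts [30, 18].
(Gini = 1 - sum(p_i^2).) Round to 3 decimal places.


Total = 48. Proportions: 30/48, 18/48. sum(p_i^2) = 0.5312. Gini = 1 - 0.5312 = 0.4688, which rounds to 0.469.

0.469


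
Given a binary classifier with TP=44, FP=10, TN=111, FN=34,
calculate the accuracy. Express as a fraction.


Accuracy = (TP + TN) / (TP + TN + FP + FN) = (44 + 111) / 199 = 155/199.

155/199


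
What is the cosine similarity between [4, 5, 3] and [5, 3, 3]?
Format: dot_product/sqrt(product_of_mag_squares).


dot = 44. |a|^2 = 50, |b|^2 = 43. cos = 44/sqrt(2150).

44/sqrt(2150)


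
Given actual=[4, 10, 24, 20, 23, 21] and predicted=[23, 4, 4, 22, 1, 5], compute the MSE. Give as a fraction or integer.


MSE = (1/6) * ((4-23)^2=361 + (10-4)^2=36 + (24-4)^2=400 + (20-22)^2=4 + (23-1)^2=484 + (21-5)^2=256). Sum = 1541. MSE = 1541/6.

1541/6


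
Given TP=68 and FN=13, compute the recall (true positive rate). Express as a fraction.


Recall = TP / (TP + FN) = 68 / 81 = 68/81.

68/81


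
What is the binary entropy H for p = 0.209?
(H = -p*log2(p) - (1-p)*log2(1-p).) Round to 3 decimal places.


H = -0.209*log2(0.209) - 0.791*log2(0.791) = 0.740.

0.740


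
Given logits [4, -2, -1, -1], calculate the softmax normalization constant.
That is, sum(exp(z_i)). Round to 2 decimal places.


Denom = e^4=54.5982 + e^-2=0.1353 + e^-1=0.3679 + e^-1=0.3679. Sum = 55.4693, which rounds to 55.47.

55.47


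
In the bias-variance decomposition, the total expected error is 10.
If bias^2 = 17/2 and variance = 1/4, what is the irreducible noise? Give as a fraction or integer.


Total error = bias^2 + variance + irreducible noise. So irreducible noise = 10 - 17/2 - 1/4 = 5/4.

5/4


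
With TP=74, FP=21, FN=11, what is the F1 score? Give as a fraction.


Precision = 74/95 = 74/95. Recall = 74/85 = 74/85. F1 = 2*P*R/(P+R) = 37/45.

37/45


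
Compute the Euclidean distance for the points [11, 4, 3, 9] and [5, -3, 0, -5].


d = sqrt(sum of squared differences). (11-5)^2=36, (4--3)^2=49, (3-0)^2=9, (9--5)^2=196. Sum = 290.

sqrt(290)


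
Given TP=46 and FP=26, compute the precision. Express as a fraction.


Precision = TP / (TP + FP) = 46 / 72 = 23/36.

23/36


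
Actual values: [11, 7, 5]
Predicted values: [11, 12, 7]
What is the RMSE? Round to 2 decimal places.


MSE = 9.6667. RMSE = sqrt(9.6667) = 3.11.

3.11


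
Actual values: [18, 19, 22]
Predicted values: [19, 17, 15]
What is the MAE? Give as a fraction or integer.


MAE = (1/3) * (|18-19|=1 + |19-17|=2 + |22-15|=7). Sum = 10. MAE = 10/3.

10/3


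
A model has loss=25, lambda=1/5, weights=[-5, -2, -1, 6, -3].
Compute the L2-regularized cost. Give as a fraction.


L2 sq norm = sum(w^2) = 75. J = 25 + 1/5 * 75 = 40.

40


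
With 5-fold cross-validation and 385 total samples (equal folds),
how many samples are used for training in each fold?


Each validation fold has 385/5 = 77 samples. Training set = 385 - 77 = 308.

308


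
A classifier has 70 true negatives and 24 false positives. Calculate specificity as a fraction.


Specificity = TN / (TN + FP) = 70 / 94 = 35/47.

35/47


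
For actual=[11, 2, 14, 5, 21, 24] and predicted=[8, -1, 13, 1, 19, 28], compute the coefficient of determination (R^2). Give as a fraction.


Mean(y) = 77/6. SS_res = 55. SS_tot = 2249/6. R^2 = 1 - 55/(2249/6) = 1919/2249.

1919/2249


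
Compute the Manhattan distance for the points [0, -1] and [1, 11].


d = sum of absolute differences: |0-1|=1 + |-1-11|=12 = 13.

13


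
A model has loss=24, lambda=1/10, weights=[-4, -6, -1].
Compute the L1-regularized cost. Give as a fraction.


L1 norm = sum(|w|) = 11. J = 24 + 1/10 * 11 = 251/10.

251/10


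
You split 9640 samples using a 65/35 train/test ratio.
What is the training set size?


Test set = 9640 * 35% = 3374. Training set = 9640 - 3374 = 6266.

6266


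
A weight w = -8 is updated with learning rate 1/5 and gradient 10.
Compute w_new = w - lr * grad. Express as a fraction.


w_new = -8 - 1/5 * 10 = -8 - 2 = -10.

-10


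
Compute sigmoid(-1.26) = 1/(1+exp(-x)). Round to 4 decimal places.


sigma(-1.26) = 1/(1+e^(1.26)) = 1/(1+3.525421) = 1/4.525421 = 0.2210.

0.2210


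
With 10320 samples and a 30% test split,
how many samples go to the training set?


Test set = 10320 * 30% = 3096. Training set = 10320 - 3096 = 7224.

7224


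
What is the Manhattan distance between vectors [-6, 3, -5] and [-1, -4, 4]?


d = sum of absolute differences: |-6--1|=5 + |3--4|=7 + |-5-4|=9 = 21.

21


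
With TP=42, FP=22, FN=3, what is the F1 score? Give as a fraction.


Precision = 42/64 = 21/32. Recall = 42/45 = 14/15. F1 = 2*P*R/(P+R) = 84/109.

84/109


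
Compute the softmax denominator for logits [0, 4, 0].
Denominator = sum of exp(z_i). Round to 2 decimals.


Denom = e^0=1.0000 + e^4=54.5982 + e^0=1.0000. Sum = 56.5982, which rounds to 56.60.

56.60


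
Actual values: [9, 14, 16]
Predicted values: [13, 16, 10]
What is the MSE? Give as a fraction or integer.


MSE = (1/3) * ((9-13)^2=16 + (14-16)^2=4 + (16-10)^2=36). Sum = 56. MSE = 56/3.

56/3


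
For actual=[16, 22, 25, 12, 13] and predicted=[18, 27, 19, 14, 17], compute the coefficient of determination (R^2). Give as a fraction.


Mean(y) = 88/5. SS_res = 85. SS_tot = 646/5. R^2 = 1 - 85/(646/5) = 13/38.

13/38


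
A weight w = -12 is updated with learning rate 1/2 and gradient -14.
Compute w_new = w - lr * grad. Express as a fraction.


w_new = -12 - 1/2 * -14 = -12 - -7 = -5.

-5


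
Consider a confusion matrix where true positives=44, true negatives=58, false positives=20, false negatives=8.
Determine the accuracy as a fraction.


Accuracy = (TP + TN) / (TP + TN + FP + FN) = (44 + 58) / 130 = 51/65.

51/65


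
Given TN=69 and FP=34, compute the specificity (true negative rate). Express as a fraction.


Specificity = TN / (TN + FP) = 69 / 103 = 69/103.

69/103


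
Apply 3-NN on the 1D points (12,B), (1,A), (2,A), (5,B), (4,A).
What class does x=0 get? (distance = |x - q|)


Distances: |12-0|=12, |1-0|=1, |2-0|=2, |5-0|=5, |4-0|=4. 3 nearest: (1,A), (2,A), (4,A). Counts: {'A': 3}. Majority class: A.

A


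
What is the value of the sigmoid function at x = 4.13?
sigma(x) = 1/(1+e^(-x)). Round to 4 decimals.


sigma(4.13) = 1/(1+e^(-4.13)) = 1/(1+0.016083) = 1/1.016083 = 0.9842.

0.9842


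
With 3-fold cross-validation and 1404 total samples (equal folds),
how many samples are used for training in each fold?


Each validation fold has 1404/3 = 468 samples. Training set = 1404 - 468 = 936.

936


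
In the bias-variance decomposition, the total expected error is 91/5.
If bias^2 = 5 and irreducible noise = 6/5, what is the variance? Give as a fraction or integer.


Total error = bias^2 + variance + irreducible noise. So variance = 91/5 - 5 - 6/5 = 12.

12


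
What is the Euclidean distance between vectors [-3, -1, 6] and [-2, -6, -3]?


d = sqrt(sum of squared differences). (-3--2)^2=1, (-1--6)^2=25, (6--3)^2=81. Sum = 107.

sqrt(107)


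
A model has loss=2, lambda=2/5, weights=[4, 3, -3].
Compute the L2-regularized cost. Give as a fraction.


L2 sq norm = sum(w^2) = 34. J = 2 + 2/5 * 34 = 78/5.

78/5


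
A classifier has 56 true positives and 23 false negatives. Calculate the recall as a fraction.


Recall = TP / (TP + FN) = 56 / 79 = 56/79.

56/79


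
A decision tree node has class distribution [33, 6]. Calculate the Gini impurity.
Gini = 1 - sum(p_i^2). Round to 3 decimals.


Total = 39. Proportions: 33/39, 6/39. sum(p_i^2) = 0.7396. Gini = 1 - 0.7396 = 0.2604, which rounds to 0.260.

0.260


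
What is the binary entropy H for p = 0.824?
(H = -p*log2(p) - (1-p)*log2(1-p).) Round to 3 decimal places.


H = -0.824*log2(0.824) - 0.176*log2(0.176) = 0.671.

0.671


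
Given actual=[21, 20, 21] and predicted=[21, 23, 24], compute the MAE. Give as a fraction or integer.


MAE = (1/3) * (|21-21|=0 + |20-23|=3 + |21-24|=3). Sum = 6. MAE = 2.

2


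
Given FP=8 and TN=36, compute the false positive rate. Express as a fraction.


FPR = FP / (FP + TN) = 8 / 44 = 2/11.

2/11


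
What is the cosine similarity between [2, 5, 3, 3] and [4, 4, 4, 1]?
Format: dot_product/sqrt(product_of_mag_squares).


dot = 43. |a|^2 = 47, |b|^2 = 49. cos = 43/sqrt(2303).

43/sqrt(2303)


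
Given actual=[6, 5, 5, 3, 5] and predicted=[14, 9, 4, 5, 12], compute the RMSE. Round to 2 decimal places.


MSE = 26.8000. RMSE = sqrt(26.8000) = 5.18.

5.18


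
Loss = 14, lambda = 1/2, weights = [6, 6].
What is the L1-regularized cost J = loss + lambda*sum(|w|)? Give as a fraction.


L1 norm = sum(|w|) = 12. J = 14 + 1/2 * 12 = 20.

20


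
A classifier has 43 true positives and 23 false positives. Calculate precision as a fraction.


Precision = TP / (TP + FP) = 43 / 66 = 43/66.

43/66


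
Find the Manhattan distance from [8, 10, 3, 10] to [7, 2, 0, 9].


d = sum of absolute differences: |8-7|=1 + |10-2|=8 + |3-0|=3 + |10-9|=1 = 13.

13


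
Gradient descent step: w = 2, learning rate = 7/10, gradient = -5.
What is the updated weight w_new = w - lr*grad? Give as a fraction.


w_new = 2 - 7/10 * -5 = 2 - -7/2 = 11/2.

11/2


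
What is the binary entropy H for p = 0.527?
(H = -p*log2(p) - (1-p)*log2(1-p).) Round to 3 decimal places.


H = -0.527*log2(0.527) - 0.473*log2(0.473) = 0.998.

0.998


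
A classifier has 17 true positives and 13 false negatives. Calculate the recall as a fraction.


Recall = TP / (TP + FN) = 17 / 30 = 17/30.

17/30


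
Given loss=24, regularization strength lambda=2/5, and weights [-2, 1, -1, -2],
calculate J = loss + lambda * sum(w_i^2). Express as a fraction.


L2 sq norm = sum(w^2) = 10. J = 24 + 2/5 * 10 = 28.

28


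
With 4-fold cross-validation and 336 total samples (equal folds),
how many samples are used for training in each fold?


Each validation fold has 336/4 = 84 samples. Training set = 336 - 84 = 252.

252


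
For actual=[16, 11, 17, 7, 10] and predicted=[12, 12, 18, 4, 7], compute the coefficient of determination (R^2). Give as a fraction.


Mean(y) = 61/5. SS_res = 36. SS_tot = 354/5. R^2 = 1 - 36/(354/5) = 29/59.

29/59


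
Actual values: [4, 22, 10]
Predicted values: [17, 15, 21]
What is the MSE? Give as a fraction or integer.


MSE = (1/3) * ((4-17)^2=169 + (22-15)^2=49 + (10-21)^2=121). Sum = 339. MSE = 113.

113


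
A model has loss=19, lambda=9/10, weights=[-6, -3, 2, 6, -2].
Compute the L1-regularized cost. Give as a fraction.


L1 norm = sum(|w|) = 19. J = 19 + 9/10 * 19 = 361/10.

361/10


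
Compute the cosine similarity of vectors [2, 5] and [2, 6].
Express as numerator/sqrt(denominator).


dot = 34. |a|^2 = 29, |b|^2 = 40. cos = 34/sqrt(1160).

34/sqrt(1160)


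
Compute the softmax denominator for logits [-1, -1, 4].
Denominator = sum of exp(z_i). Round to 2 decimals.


Denom = e^-1=0.3679 + e^-1=0.3679 + e^4=54.5982. Sum = 55.3340, which rounds to 55.33.

55.33


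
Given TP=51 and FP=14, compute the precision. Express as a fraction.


Precision = TP / (TP + FP) = 51 / 65 = 51/65.

51/65


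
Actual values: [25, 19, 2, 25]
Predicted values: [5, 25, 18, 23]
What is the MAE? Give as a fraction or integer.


MAE = (1/4) * (|25-5|=20 + |19-25|=6 + |2-18|=16 + |25-23|=2). Sum = 44. MAE = 11.

11


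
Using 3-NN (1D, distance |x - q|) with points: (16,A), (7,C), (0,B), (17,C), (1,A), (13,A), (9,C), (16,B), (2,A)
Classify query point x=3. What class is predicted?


Distances: |16-3|=13, |7-3|=4, |0-3|=3, |17-3|=14, |1-3|=2, |13-3|=10, |9-3|=6, |16-3|=13, |2-3|=1. 3 nearest: (2,A), (1,A), (0,B). Counts: {'A': 2, 'B': 1}. Majority class: A.

A


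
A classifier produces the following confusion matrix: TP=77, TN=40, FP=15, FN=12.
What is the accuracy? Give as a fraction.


Accuracy = (TP + TN) / (TP + TN + FP + FN) = (77 + 40) / 144 = 13/16.

13/16


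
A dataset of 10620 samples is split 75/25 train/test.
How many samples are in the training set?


Test set = 10620 * 25% = 2655. Training set = 10620 - 2655 = 7965.

7965


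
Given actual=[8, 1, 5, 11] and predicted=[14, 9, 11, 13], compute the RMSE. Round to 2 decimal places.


MSE = 35.0000. RMSE = sqrt(35.0000) = 5.92.

5.92


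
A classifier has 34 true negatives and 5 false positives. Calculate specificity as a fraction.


Specificity = TN / (TN + FP) = 34 / 39 = 34/39.

34/39


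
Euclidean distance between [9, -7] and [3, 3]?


d = sqrt(sum of squared differences). (9-3)^2=36, (-7-3)^2=100. Sum = 136.

sqrt(136)


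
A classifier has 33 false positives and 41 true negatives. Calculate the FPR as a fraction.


FPR = FP / (FP + TN) = 33 / 74 = 33/74.

33/74


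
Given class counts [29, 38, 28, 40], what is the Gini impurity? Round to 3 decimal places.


Total = 135. Proportions: 29/135, 38/135, 28/135, 40/135. sum(p_i^2) = 0.2562. Gini = 1 - 0.2562 = 0.7438, which rounds to 0.744.

0.744


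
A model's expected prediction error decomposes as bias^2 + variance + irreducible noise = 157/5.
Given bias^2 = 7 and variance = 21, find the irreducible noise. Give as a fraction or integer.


Total error = bias^2 + variance + irreducible noise. So irreducible noise = 157/5 - 7 - 21 = 17/5.

17/5


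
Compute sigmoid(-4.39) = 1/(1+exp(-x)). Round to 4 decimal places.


sigma(-4.39) = 1/(1+e^(4.39)) = 1/(1+80.640419) = 1/81.640419 = 0.0122.

0.0122


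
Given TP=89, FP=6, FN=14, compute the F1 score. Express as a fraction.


Precision = 89/95 = 89/95. Recall = 89/103 = 89/103. F1 = 2*P*R/(P+R) = 89/99.

89/99


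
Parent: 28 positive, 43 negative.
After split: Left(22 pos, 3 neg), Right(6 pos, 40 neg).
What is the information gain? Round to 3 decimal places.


H(parent) = 0.9676. H(left) = 0.5294, H(right) = 0.5586. Weighted = (25/71)*0.5294 + (46/71)*0.5586 = 0.5483. IG = 0.9676 - 0.5483 = 0.4193, which rounds to 0.419.

0.419


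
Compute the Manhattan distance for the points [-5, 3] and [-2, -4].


d = sum of absolute differences: |-5--2|=3 + |3--4|=7 = 10.

10


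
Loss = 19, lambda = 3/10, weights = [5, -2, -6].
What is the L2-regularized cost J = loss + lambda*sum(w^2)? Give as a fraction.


L2 sq norm = sum(w^2) = 65. J = 19 + 3/10 * 65 = 77/2.

77/2


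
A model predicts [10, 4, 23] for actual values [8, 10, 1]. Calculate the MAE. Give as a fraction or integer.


MAE = (1/3) * (|8-10|=2 + |10-4|=6 + |1-23|=22). Sum = 30. MAE = 10.

10


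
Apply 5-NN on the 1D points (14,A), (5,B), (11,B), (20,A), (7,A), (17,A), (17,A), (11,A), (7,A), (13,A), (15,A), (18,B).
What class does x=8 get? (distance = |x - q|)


Distances: |14-8|=6, |5-8|=3, |11-8|=3, |20-8|=12, |7-8|=1, |17-8|=9, |17-8|=9, |11-8|=3, |7-8|=1, |13-8|=5, |15-8|=7, |18-8|=10. 5 nearest: (7,A), (7,A), (11,A), (5,B), (11,B). Counts: {'A': 3, 'B': 2}. Majority class: A.

A


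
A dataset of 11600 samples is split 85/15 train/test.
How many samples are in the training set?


Test set = 11600 * 15% = 1740. Training set = 11600 - 1740 = 9860.

9860


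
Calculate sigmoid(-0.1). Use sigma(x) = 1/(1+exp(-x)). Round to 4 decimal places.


sigma(-0.1) = 1/(1+e^(0.1)) = 1/(1+1.105171) = 1/2.105171 = 0.4750.

0.4750


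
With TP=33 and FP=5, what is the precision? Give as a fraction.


Precision = TP / (TP + FP) = 33 / 38 = 33/38.

33/38


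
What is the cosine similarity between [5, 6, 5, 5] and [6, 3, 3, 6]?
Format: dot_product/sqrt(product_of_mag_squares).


dot = 93. |a|^2 = 111, |b|^2 = 90. cos = 93/sqrt(9990).

93/sqrt(9990)


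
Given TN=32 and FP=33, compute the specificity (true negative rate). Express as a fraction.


Specificity = TN / (TN + FP) = 32 / 65 = 32/65.

32/65


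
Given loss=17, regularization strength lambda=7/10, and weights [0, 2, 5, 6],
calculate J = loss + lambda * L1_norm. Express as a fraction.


L1 norm = sum(|w|) = 13. J = 17 + 7/10 * 13 = 261/10.

261/10


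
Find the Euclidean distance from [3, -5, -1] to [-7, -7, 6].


d = sqrt(sum of squared differences). (3--7)^2=100, (-5--7)^2=4, (-1-6)^2=49. Sum = 153.

sqrt(153)


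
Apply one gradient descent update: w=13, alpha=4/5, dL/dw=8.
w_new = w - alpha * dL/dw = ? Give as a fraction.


w_new = 13 - 4/5 * 8 = 13 - 32/5 = 33/5.

33/5


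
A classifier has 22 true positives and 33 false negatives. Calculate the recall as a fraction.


Recall = TP / (TP + FN) = 22 / 55 = 2/5.

2/5


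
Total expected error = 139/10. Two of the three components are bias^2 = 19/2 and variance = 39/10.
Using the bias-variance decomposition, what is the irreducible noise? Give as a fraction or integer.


Total error = bias^2 + variance + irreducible noise. So irreducible noise = 139/10 - 19/2 - 39/10 = 1/2.

1/2


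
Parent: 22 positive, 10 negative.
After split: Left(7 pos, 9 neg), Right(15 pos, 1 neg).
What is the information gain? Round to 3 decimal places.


H(parent) = 0.8960. H(left) = 0.9887, H(right) = 0.3373. Weighted = (16/32)*0.9887 + (16/32)*0.3373 = 0.6630. IG = 0.8960 - 0.6630 = 0.2330, which rounds to 0.233.

0.233


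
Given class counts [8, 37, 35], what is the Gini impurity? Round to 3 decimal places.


Total = 80. Proportions: 8/80, 37/80, 35/80. sum(p_i^2) = 0.4153. Gini = 1 - 0.4153 = 0.5847, which rounds to 0.585.

0.585


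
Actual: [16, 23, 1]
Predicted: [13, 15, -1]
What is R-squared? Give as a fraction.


Mean(y) = 40/3. SS_res = 77. SS_tot = 758/3. R^2 = 1 - 77/(758/3) = 527/758.

527/758


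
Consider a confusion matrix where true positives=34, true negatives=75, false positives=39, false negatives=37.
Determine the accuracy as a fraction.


Accuracy = (TP + TN) / (TP + TN + FP + FN) = (34 + 75) / 185 = 109/185.

109/185


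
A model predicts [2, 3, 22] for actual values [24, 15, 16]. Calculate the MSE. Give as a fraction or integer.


MSE = (1/3) * ((24-2)^2=484 + (15-3)^2=144 + (16-22)^2=36). Sum = 664. MSE = 664/3.

664/3


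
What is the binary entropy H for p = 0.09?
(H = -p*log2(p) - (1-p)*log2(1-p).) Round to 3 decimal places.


H = -0.09*log2(0.09) - 0.91*log2(0.91) = 0.436.

0.436


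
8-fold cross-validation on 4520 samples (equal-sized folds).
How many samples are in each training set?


Each validation fold has 4520/8 = 565 samples. Training set = 4520 - 565 = 3955.

3955


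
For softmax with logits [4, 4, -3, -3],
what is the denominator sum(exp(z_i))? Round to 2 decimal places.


Denom = e^4=54.5982 + e^4=54.5982 + e^-3=0.0498 + e^-3=0.0498. Sum = 109.2960, which rounds to 109.30.

109.30


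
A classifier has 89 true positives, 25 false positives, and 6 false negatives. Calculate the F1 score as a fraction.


Precision = 89/114 = 89/114. Recall = 89/95 = 89/95. F1 = 2*P*R/(P+R) = 178/209.

178/209


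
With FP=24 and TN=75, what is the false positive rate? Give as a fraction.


FPR = FP / (FP + TN) = 24 / 99 = 8/33.

8/33


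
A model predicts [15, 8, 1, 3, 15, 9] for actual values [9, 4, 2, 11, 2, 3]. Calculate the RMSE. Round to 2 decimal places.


MSE = 53.6667. RMSE = sqrt(53.6667) = 7.33.

7.33


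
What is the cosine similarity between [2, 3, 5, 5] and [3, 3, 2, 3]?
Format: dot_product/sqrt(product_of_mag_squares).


dot = 40. |a|^2 = 63, |b|^2 = 31. cos = 40/sqrt(1953).

40/sqrt(1953)


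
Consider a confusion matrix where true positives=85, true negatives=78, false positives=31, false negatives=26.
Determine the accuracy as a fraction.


Accuracy = (TP + TN) / (TP + TN + FP + FN) = (85 + 78) / 220 = 163/220.

163/220


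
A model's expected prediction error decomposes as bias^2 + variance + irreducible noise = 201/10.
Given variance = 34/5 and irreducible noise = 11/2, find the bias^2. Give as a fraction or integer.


Total error = bias^2 + variance + irreducible noise. So bias^2 = 201/10 - 34/5 - 11/2 = 39/5.

39/5


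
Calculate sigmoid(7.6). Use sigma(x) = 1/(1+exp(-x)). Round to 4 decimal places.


sigma(7.6) = 1/(1+e^(-7.6)) = 1/(1+0.000500) = 1/1.000500 = 0.9995.

0.9995


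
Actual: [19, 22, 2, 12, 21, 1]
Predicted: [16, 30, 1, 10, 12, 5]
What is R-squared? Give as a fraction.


Mean(y) = 77/6. SS_res = 175. SS_tot = 2681/6. R^2 = 1 - 175/(2681/6) = 233/383.

233/383


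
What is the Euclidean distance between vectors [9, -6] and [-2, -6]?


d = sqrt(sum of squared differences). (9--2)^2=121, (-6--6)^2=0. Sum = 121.

11


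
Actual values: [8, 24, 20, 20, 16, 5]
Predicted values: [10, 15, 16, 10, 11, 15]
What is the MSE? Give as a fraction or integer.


MSE = (1/6) * ((8-10)^2=4 + (24-15)^2=81 + (20-16)^2=16 + (20-10)^2=100 + (16-11)^2=25 + (5-15)^2=100). Sum = 326. MSE = 163/3.

163/3


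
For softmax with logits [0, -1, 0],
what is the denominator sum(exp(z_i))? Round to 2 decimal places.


Denom = e^0=1.0000 + e^-1=0.3679 + e^0=1.0000. Sum = 2.3679, which rounds to 2.37.

2.37


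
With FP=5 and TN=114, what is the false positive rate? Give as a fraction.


FPR = FP / (FP + TN) = 5 / 119 = 5/119.

5/119


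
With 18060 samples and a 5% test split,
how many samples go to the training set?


Test set = 18060 * 5% = 903. Training set = 18060 - 903 = 17157.

17157


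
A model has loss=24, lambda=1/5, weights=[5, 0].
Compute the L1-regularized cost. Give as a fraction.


L1 norm = sum(|w|) = 5. J = 24 + 1/5 * 5 = 25.

25


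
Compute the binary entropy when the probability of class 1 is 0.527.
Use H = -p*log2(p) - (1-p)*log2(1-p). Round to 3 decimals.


H = -0.527*log2(0.527) - 0.473*log2(0.473) = 0.998.

0.998


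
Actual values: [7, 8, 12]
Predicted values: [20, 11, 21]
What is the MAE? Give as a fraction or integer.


MAE = (1/3) * (|7-20|=13 + |8-11|=3 + |12-21|=9). Sum = 25. MAE = 25/3.

25/3


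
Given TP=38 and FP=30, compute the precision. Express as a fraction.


Precision = TP / (TP + FP) = 38 / 68 = 19/34.

19/34


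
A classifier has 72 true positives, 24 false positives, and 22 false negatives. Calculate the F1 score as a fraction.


Precision = 72/96 = 3/4. Recall = 72/94 = 36/47. F1 = 2*P*R/(P+R) = 72/95.

72/95


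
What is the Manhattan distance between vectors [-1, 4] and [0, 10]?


d = sum of absolute differences: |-1-0|=1 + |4-10|=6 = 7.

7


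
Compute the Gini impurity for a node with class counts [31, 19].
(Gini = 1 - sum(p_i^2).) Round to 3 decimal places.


Total = 50. Proportions: 31/50, 19/50. sum(p_i^2) = 0.5288. Gini = 1 - 0.5288 = 0.4712, which rounds to 0.471.

0.471


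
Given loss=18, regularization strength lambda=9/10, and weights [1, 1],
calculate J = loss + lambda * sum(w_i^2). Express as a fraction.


L2 sq norm = sum(w^2) = 2. J = 18 + 9/10 * 2 = 99/5.

99/5


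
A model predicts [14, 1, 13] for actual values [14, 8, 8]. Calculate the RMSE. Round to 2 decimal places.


MSE = 24.6667. RMSE = sqrt(24.6667) = 4.97.

4.97


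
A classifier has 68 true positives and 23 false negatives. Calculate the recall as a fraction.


Recall = TP / (TP + FN) = 68 / 91 = 68/91.

68/91


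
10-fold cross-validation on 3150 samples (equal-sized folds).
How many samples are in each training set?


Each validation fold has 3150/10 = 315 samples. Training set = 3150 - 315 = 2835.

2835


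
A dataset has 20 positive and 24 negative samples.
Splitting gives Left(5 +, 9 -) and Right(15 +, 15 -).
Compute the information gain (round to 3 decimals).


H(parent) = 0.9940. H(left) = 0.9403, H(right) = 1.0000. Weighted = (14/44)*0.9403 + (30/44)*1.0000 = 0.9810. IG = 0.9940 - 0.9810 = 0.0130, which rounds to 0.013.

0.013


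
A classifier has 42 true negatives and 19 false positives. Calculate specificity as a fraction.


Specificity = TN / (TN + FP) = 42 / 61 = 42/61.

42/61


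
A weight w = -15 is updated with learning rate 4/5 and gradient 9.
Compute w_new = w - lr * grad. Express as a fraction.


w_new = -15 - 4/5 * 9 = -15 - 36/5 = -111/5.

-111/5


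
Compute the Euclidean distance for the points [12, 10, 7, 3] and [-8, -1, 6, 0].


d = sqrt(sum of squared differences). (12--8)^2=400, (10--1)^2=121, (7-6)^2=1, (3-0)^2=9. Sum = 531.

sqrt(531)


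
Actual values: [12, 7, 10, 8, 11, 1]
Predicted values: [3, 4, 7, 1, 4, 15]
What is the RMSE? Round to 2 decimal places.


MSE = 65.5000. RMSE = sqrt(65.5000) = 8.09.

8.09


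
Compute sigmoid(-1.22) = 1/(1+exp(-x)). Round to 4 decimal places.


sigma(-1.22) = 1/(1+e^(1.22)) = 1/(1+3.387188) = 1/4.387188 = 0.2279.

0.2279


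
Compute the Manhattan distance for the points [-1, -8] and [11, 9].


d = sum of absolute differences: |-1-11|=12 + |-8-9|=17 = 29.

29


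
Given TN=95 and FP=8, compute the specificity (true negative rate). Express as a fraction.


Specificity = TN / (TN + FP) = 95 / 103 = 95/103.

95/103


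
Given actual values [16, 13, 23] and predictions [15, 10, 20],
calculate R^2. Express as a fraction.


Mean(y) = 52/3. SS_res = 19. SS_tot = 158/3. R^2 = 1 - 19/(158/3) = 101/158.

101/158


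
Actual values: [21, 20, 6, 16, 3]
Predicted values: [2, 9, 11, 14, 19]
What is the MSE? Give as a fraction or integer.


MSE = (1/5) * ((21-2)^2=361 + (20-9)^2=121 + (6-11)^2=25 + (16-14)^2=4 + (3-19)^2=256). Sum = 767. MSE = 767/5.

767/5


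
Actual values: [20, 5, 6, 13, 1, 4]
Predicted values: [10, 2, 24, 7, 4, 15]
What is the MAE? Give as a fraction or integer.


MAE = (1/6) * (|20-10|=10 + |5-2|=3 + |6-24|=18 + |13-7|=6 + |1-4|=3 + |4-15|=11). Sum = 51. MAE = 17/2.

17/2


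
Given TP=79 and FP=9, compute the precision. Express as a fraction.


Precision = TP / (TP + FP) = 79 / 88 = 79/88.

79/88


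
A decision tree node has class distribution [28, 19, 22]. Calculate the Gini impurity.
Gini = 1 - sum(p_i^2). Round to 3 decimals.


Total = 69. Proportions: 28/69, 19/69, 22/69. sum(p_i^2) = 0.3422. Gini = 1 - 0.3422 = 0.6578, which rounds to 0.658.

0.658


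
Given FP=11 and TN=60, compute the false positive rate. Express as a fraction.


FPR = FP / (FP + TN) = 11 / 71 = 11/71.

11/71


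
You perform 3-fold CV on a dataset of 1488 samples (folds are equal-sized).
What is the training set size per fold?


Each validation fold has 1488/3 = 496 samples. Training set = 1488 - 496 = 992.

992


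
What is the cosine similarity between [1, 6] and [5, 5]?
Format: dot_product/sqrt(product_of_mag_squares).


dot = 35. |a|^2 = 37, |b|^2 = 50. cos = 35/sqrt(1850).

35/sqrt(1850)


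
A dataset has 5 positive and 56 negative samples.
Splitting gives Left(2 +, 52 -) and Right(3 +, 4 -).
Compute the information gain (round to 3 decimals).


H(parent) = 0.4091. H(left) = 0.2285, H(right) = 0.9852. Weighted = (54/61)*0.2285 + (7/61)*0.9852 = 0.3153. IG = 0.4091 - 0.3153 = 0.0938, which rounds to 0.094.

0.094


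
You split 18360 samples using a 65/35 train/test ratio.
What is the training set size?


Test set = 18360 * 35% = 6426. Training set = 18360 - 6426 = 11934.

11934


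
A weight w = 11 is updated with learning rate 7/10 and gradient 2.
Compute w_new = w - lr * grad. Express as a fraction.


w_new = 11 - 7/10 * 2 = 11 - 7/5 = 48/5.

48/5


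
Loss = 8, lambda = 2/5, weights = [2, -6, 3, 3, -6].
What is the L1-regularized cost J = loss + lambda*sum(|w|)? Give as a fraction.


L1 norm = sum(|w|) = 20. J = 8 + 2/5 * 20 = 16.

16


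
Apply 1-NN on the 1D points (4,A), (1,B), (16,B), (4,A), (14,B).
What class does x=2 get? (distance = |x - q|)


Distances: |4-2|=2, |1-2|=1, |16-2|=14, |4-2|=2, |14-2|=12. 1 nearest: (1,B). Counts: {'B': 1}. Majority class: B.

B


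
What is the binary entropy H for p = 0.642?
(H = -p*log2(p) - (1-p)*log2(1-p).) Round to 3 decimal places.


H = -0.642*log2(0.642) - 0.358*log2(0.358) = 0.941.

0.941


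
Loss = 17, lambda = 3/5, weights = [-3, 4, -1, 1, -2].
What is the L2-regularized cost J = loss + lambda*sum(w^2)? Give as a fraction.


L2 sq norm = sum(w^2) = 31. J = 17 + 3/5 * 31 = 178/5.

178/5


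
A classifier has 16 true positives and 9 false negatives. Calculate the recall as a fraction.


Recall = TP / (TP + FN) = 16 / 25 = 16/25.

16/25


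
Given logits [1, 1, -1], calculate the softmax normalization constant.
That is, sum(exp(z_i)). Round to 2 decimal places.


Denom = e^1=2.7183 + e^1=2.7183 + e^-1=0.3679. Sum = 5.8045, which rounds to 5.80.

5.80


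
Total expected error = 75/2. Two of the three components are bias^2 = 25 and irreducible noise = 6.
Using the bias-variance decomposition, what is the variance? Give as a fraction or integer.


Total error = bias^2 + variance + irreducible noise. So variance = 75/2 - 25 - 6 = 13/2.

13/2


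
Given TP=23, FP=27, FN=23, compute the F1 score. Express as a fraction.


Precision = 23/50 = 23/50. Recall = 23/46 = 1/2. F1 = 2*P*R/(P+R) = 23/48.

23/48


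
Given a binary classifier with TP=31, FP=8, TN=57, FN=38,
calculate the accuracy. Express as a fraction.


Accuracy = (TP + TN) / (TP + TN + FP + FN) = (31 + 57) / 134 = 44/67.

44/67


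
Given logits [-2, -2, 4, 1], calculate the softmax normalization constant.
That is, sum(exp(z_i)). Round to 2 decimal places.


Denom = e^-2=0.1353 + e^-2=0.1353 + e^4=54.5982 + e^1=2.7183. Sum = 57.5871, which rounds to 57.59.

57.59


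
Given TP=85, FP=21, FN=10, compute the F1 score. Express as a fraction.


Precision = 85/106 = 85/106. Recall = 85/95 = 17/19. F1 = 2*P*R/(P+R) = 170/201.

170/201


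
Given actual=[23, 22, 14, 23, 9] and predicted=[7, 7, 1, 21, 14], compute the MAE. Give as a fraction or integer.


MAE = (1/5) * (|23-7|=16 + |22-7|=15 + |14-1|=13 + |23-21|=2 + |9-14|=5). Sum = 51. MAE = 51/5.

51/5


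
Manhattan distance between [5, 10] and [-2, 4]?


d = sum of absolute differences: |5--2|=7 + |10-4|=6 = 13.

13


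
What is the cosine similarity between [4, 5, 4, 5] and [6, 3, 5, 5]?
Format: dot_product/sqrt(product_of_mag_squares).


dot = 84. |a|^2 = 82, |b|^2 = 95. cos = 84/sqrt(7790).

84/sqrt(7790)


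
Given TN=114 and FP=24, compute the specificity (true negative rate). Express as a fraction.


Specificity = TN / (TN + FP) = 114 / 138 = 19/23.

19/23


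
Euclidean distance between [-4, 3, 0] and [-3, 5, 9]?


d = sqrt(sum of squared differences). (-4--3)^2=1, (3-5)^2=4, (0-9)^2=81. Sum = 86.

sqrt(86)


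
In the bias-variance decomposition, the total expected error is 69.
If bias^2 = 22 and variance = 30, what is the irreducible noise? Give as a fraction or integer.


Total error = bias^2 + variance + irreducible noise. So irreducible noise = 69 - 22 - 30 = 17.

17


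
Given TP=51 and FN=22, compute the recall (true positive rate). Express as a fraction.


Recall = TP / (TP + FN) = 51 / 73 = 51/73.

51/73


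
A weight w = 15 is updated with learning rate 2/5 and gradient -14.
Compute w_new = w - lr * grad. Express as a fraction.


w_new = 15 - 2/5 * -14 = 15 - -28/5 = 103/5.

103/5


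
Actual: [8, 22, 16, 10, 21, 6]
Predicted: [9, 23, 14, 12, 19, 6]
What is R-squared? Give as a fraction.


Mean(y) = 83/6. SS_res = 14. SS_tot = 1397/6. R^2 = 1 - 14/(1397/6) = 1313/1397.

1313/1397


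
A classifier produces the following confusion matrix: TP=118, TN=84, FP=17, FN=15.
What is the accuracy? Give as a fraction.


Accuracy = (TP + TN) / (TP + TN + FP + FN) = (118 + 84) / 234 = 101/117.

101/117


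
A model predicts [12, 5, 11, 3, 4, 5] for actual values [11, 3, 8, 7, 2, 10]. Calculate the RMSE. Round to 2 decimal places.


MSE = 9.8333. RMSE = sqrt(9.8333) = 3.14.

3.14
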